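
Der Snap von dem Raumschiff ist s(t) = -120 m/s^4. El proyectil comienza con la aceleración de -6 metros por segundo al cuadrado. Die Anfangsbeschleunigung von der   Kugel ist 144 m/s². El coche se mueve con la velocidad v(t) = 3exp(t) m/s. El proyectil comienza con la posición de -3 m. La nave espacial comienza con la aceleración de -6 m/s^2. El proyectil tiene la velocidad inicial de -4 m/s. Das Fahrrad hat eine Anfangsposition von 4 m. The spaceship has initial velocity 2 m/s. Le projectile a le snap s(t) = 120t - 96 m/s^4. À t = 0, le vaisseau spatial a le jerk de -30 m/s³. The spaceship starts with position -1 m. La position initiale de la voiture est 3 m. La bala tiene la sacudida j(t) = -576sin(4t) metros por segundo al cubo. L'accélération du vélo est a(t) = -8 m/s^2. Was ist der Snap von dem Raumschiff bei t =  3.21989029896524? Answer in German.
Aus der Gleichung für den Snap s(t) = -120, setzen wir t = 3.21989029896524 ein und erhalten s = -120.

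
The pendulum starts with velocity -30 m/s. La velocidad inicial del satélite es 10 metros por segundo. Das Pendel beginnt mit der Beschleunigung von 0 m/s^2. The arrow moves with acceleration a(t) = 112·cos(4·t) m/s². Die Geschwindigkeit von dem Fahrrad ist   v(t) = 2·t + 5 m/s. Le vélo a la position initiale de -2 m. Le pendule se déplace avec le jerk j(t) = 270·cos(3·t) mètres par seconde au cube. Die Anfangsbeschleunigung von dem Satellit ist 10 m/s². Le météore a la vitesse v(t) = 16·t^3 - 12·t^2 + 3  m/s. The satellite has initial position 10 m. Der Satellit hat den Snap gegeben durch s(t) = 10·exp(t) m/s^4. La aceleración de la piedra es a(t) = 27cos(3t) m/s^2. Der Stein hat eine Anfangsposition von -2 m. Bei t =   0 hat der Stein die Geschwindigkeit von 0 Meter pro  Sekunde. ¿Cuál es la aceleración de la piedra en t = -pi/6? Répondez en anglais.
We have acceleration a(t) = 27·cos(3·t). Substituting t = -pi/6: a(-pi/6) = 0.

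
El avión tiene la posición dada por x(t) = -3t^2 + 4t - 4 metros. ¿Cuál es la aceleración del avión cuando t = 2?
Partiendo de la posición x(t) = -3·t^2 + 4·t - 4, tomamos 2 derivadas. Derivando la posición, obtenemos la velocidad: v(t) = 4 - 6·t. Tomando d/dt de v(t), encontramos a(t) = -6. De la ecuación de la aceleración a(t) = -6, sustituimos t = 2 para obtener a = -6.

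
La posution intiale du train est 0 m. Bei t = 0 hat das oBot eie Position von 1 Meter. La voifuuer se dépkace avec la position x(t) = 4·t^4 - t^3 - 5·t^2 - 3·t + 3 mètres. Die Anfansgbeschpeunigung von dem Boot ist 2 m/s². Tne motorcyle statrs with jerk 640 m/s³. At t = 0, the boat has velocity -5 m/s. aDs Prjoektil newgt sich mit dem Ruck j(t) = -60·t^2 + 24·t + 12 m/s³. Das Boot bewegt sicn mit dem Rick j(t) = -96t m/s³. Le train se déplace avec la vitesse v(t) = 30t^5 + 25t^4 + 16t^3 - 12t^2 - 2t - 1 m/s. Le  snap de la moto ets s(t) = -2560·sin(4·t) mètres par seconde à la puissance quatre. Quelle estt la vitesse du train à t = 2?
De l'équation de la vitesse v(t) = 30·t^5 + 25·t^4 + 16·t^3 - 12·t^2 - 2·t - 1, nous substituons t = 2 pour obtenir v = 1435.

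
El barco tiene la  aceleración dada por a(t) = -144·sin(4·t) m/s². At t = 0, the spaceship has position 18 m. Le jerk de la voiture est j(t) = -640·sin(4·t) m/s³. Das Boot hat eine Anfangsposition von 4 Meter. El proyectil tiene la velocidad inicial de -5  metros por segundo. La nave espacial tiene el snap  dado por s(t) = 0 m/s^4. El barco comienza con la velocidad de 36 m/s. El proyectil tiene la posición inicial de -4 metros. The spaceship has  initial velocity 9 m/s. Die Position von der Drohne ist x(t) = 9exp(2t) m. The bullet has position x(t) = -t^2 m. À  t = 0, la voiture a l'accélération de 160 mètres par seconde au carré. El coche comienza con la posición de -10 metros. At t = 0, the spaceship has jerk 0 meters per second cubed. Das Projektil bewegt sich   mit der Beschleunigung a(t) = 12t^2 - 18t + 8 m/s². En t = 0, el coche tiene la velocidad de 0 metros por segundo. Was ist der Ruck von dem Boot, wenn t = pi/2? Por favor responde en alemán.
Um dies zu lösen, müssen wir 1 Ableitung unserer Gleichung für die Beschleunigung a(t) = -144·sin(4·t) nehmen. Durch Ableiten von der Beschleunigung erhalten wir den Ruck: j(t) = -576·cos(4·t). Wir haben den Ruck j(t) = -576·cos(4·t). Durch Einsetzen von t = pi/2: j(pi/2) = -576.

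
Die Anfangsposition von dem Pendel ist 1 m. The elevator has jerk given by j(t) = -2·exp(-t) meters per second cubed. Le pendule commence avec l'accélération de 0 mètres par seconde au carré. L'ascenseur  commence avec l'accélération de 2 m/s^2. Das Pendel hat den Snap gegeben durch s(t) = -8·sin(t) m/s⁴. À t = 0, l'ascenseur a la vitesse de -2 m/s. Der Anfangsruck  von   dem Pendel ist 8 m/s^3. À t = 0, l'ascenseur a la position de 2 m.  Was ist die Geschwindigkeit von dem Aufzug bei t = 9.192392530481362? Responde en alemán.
Um dies zu lösen, müssen wir 2 Integrale unserer Gleichung für den Ruck j(t) = -2·exp(-t) finden. Mit ∫j(t)dt und Anwendung von a(0) = 2, finden wir a(t) = 2·exp(-t). Durch Integration von der Beschleunigung und Verwendung der Anfangsbedingung v(0) = -2, erhalten wir v(t) = -2·exp(-t). Mit v(t) = -2·exp(-t) und Einsetzen von t = 9.192392530481362, finden wir v = -0.000203621974383171.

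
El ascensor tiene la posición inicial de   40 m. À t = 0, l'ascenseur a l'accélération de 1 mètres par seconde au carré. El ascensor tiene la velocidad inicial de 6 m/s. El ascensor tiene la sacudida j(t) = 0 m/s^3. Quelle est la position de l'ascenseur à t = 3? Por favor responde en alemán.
Ausgehend von dem Ruck j(t) = 0, nehmen wir 3 Stammfunktionen. Das Integral von dem Ruck, mit a(0) = 1, ergibt die Beschleunigung: a(t) = 1. Das Integral von der Beschleunigung ist die Geschwindigkeit. Mit v(0) = 6 erhalten wir v(t) = t + 6. Die Stammfunktion von der Geschwindigkeit, mit x(0) = 40, ergibt die Position: x(t) = t^2/2 + 6·t + 40. Wir haben die Position x(t) = t^2/2 + 6·t + 40. Durch Einsetzen von t = 3: x(3) = 125/2.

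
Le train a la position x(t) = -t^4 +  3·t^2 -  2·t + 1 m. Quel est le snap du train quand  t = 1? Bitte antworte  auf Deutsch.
Wir müssen unsere Gleichung für die Position x(t) = -t^4 + 3·t^2 - 2·t + 1 4-mal ableiten. Die Ableitung von der Position ergibt die Geschwindigkeit: v(t) = -4·t^3 + 6·t - 2. Die Ableitung von der Geschwindigkeit ergibt die Beschleunigung: a(t) = 6 - 12·t^2. Die Ableitung von der Beschleunigung ergibt den Ruck: j(t) = -24·t. Durch Ableiten von dem Ruck erhalten wir den Snap: s(t) = -24. Aus der Gleichung für den Snap s(t) = -24, setzen wir t = 1 ein und erhalten s = -24.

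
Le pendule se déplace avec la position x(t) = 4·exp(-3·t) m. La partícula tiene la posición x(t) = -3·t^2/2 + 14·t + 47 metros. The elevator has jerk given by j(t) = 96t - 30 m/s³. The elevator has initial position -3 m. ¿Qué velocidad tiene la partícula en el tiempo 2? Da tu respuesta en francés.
En partant de la position x(t) = -3·t^2/2 + 14·t + 47, nous prenons 1 dérivée. En prenant d/dt de x(t), nous trouvons v(t) = 14 - 3·t. En utilisant v(t) = 14 - 3·t et en substituant t = 2, nous trouvons v = 8.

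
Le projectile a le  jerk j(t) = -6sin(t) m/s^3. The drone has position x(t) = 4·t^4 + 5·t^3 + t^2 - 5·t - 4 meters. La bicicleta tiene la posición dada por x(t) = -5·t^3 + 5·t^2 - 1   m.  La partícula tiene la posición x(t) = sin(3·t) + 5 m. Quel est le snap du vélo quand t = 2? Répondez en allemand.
Um dies zu lösen, müssen wir 4 Ableitungen unserer Gleichung für die Position x(t) = -5·t^3 + 5·t^2 - 1 nehmen. Durch Ableiten von der Position erhalten wir die Geschwindigkeit: v(t) = -15·t^2 + 10·t. Durch Ableiten von der Geschwindigkeit erhalten wir die Beschleunigung: a(t) = 10 - 30·t. Die Ableitung von der Beschleunigung ergibt den Ruck: j(t) = -30. Mit d/dt von j(t) finden wir s(t) = 0. Wir haben den Snap s(t) = 0. Durch Einsetzen von t = 2: s(2) = 0.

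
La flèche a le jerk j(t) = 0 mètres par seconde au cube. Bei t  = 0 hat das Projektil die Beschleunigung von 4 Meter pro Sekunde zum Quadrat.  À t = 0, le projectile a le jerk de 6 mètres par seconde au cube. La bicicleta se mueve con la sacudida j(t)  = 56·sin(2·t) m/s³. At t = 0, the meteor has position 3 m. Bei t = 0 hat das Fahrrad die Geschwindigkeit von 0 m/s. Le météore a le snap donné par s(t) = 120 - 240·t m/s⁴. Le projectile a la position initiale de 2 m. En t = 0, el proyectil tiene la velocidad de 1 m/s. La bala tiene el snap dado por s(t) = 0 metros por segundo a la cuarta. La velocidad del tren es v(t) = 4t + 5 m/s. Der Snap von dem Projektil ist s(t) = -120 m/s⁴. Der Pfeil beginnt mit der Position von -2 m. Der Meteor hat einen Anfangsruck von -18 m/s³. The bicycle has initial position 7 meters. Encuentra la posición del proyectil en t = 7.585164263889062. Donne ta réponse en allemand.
Wir müssen unsere Gleichung für den Snap s(t) = -120 4-mal integrieren. Durch Integration von dem Snap und Verwendung der Anfangsbedingung j(0) = 6, erhalten wir j(t) = 6 - 120·t. Die Stammfunktion von dem Ruck, mit a(0) = 4, ergibt die Beschleunigung: a(t) = -60·t^2 + 6·t + 4. Durch Integration von der Beschleunigung und Verwendung der Anfangsbedingung v(0) = 1, erhalten wir v(t) = -20·t^3 + 3·t^2 + 4·t + 1. Die Stammfunktion von der Geschwindigkeit ist die Position. Mit x(0) = 2 erhalten wir x(t) = -5·t^4 + t^3 + 2·t^2 + t + 2. Wir haben die Position x(t) = -5·t^4 + t^3 + 2·t^2 + t + 2. Durch Einsetzen von t = 7.585164263889062: x(7.585164263889062) = -15990.1533729483.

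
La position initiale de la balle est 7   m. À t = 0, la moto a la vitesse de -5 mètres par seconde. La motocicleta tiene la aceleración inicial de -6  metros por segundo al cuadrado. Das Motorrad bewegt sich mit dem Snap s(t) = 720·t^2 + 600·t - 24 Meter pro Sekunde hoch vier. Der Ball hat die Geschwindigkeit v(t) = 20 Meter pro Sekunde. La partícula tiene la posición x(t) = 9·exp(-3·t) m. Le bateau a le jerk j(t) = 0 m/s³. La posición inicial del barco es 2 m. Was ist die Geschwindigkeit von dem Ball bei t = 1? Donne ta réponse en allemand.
Mit v(t) = 20 und Einsetzen von t = 1, finden wir v = 20.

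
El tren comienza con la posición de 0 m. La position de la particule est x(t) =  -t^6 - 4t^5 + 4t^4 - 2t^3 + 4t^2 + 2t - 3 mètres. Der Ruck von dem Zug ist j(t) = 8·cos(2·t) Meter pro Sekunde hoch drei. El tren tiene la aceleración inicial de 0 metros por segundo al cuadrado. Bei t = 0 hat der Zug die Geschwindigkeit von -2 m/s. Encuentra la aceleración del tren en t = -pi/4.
Debemos encontrar la integral de nuestra ecuación de la sacudida j(t) = 8·cos(2·t) 1 vez. La antiderivada de la sacudida es la aceleración. Usando a(0) = 0, obtenemos a(t) = 4·sin(2·t). De la ecuación de la aceleración a(t) = 4·sin(2·t), sustituimos t = -pi/4 para obtener a = -4.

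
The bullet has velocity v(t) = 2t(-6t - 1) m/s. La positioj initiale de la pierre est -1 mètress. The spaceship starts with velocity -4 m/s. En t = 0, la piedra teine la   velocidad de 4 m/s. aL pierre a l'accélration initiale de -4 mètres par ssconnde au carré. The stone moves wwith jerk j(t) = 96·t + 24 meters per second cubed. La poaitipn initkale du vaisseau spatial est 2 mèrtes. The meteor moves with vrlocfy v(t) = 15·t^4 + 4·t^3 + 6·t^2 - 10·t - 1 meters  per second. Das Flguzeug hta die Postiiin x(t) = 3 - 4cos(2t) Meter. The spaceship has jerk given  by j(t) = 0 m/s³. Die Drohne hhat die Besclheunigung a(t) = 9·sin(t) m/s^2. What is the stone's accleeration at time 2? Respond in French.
Nous devons intégrer notre équation du jerk j(t) = 96·t + 24 1 fois. La primitive du jerk, avec a(0) = -4, donne l'accélération: a(t) = 48·t^2 + 24·t - 4. De l'équation de l'accélération a(t) = 48·t^2 + 24·t - 4, nous substituons t = 2 pour obtenir a = 236.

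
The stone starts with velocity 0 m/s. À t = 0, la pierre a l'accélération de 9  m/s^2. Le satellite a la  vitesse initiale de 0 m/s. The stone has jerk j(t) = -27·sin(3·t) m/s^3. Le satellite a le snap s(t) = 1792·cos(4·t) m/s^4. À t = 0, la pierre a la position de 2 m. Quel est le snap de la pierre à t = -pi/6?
Pour résoudre ceci, nous devons prendre 1 dérivée de notre équation du jerk j(t) = -27·sin(3·t). En prenant d/dt de j(t), nous trouvons s(t) = -81·cos(3·t). Nous avons le snap s(t) = -81·cos(3·t). En substituant t = -pi/6: s(-pi/6) = 0.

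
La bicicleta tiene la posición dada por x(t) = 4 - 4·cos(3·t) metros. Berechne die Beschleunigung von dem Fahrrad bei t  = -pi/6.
Wir müssen unsere Gleichung für die Position x(t) = 4 - 4·cos(3·t) 2-mal ableiten. Durch Ableiten von der Position erhalten wir die Geschwindigkeit: v(t) = 12·sin(3·t). Durch Ableiten von der Geschwindigkeit erhalten wir die Beschleunigung: a(t) = 36·cos(3·t). Aus der Gleichung für die Beschleunigung a(t) = 36·cos(3·t), setzen wir t = -pi/6 ein und erhalten a = 0.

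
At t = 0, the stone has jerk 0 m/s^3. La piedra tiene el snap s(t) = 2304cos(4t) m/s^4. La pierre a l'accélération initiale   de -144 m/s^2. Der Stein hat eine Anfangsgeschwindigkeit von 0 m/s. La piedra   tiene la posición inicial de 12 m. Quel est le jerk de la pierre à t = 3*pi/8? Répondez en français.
Nous devons intégrer notre équation du snap s(t) = 2304·cos(4·t) 1 fois. En prenant ∫s(t)dt et en appliquant j(0) = 0, nous trouvons j(t) = 576·sin(4·t). De l'équation du jerk j(t) = 576·sin(4·t), nous substituons t = 3*pi/8 pour obtenir j = -576.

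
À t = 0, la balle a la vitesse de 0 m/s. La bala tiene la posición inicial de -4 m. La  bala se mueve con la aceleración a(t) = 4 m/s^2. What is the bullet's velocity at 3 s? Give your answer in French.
Pour résoudre ceci, nous devons prendre 1 intégrale de notre équation de l'accélération a(t) = 4. La primitive de l'accélération est la vitesse. En utilisant v(0) = 0, nous obtenons v(t) = 4·t. En utilisant v(t) = 4·t et en substituant t = 3, nous trouvons v = 12.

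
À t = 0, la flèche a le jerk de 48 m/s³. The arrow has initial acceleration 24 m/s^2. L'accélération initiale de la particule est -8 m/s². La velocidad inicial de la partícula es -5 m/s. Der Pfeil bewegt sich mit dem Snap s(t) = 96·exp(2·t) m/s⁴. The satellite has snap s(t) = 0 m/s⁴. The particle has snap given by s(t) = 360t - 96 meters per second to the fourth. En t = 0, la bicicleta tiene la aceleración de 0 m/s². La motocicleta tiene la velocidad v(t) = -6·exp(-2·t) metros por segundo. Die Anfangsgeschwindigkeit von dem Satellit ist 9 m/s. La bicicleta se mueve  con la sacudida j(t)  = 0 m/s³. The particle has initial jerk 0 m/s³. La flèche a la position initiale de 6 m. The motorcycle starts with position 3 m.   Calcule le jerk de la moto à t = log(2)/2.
En partant de la vitesse v(t) = -6·exp(-2·t), nous prenons 2 dérivées. En prenant d/dt de v(t), nous trouvons a(t) = 12·exp(-2·t). La dérivée de l'accélération donne le jerk: j(t) = -24·exp(-2·t). En utilisant j(t) = -24·exp(-2·t) et en substituant t = log(2)/2, nous trouvons j = -12.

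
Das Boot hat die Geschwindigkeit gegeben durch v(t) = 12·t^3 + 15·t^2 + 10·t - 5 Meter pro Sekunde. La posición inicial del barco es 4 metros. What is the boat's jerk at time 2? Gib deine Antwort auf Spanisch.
Para resolver esto, necesitamos tomar 2 derivadas de nuestra ecuación de la velocidad v(t) = 12·t^3 + 15·t^2 + 10·t - 5. Tomando d/dt de v(t), encontramos a(t) = 36·t^2 + 30·t + 10. Tomando d/dt de a(t), encontramos j(t) = 72·t + 30. Tenemos la sacudida j(t) = 72·t + 30. Sustituyendo t = 2: j(2) = 174.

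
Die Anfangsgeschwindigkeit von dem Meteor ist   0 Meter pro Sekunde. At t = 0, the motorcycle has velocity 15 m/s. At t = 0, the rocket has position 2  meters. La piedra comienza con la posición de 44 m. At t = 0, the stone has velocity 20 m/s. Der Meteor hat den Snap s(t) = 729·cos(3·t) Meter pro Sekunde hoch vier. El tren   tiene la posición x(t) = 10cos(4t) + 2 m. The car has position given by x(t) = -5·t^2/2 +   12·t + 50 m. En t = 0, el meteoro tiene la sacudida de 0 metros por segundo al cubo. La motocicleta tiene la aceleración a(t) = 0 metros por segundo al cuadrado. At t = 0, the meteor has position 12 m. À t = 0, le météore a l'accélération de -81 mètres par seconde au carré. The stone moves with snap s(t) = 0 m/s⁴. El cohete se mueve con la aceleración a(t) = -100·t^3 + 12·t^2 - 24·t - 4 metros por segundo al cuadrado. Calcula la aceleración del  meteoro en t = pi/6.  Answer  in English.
Starting from snap s(t) = 729·cos(3·t), we take 2 integrals. Finding the integral of s(t) and using j(0) = 0: j(t) = 243·sin(3·t). The antiderivative of jerk, with a(0) = -81, gives acceleration: a(t) = -81·cos(3·t). From the given acceleration equation a(t) = -81·cos(3·t), we substitute t = pi/6 to get a = 0.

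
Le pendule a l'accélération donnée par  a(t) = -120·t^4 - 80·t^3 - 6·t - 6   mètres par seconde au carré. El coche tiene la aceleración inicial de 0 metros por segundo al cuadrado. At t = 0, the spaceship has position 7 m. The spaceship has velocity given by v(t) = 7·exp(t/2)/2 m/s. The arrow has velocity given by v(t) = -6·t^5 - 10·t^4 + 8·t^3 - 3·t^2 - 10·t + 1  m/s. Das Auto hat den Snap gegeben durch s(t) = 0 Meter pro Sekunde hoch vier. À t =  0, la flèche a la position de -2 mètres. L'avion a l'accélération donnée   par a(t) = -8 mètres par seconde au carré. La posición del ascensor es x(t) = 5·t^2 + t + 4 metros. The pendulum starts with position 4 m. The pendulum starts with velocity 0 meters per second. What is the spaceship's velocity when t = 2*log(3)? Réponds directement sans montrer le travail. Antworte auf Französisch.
La vitesse à t = 2*log(3) est v = 21/2.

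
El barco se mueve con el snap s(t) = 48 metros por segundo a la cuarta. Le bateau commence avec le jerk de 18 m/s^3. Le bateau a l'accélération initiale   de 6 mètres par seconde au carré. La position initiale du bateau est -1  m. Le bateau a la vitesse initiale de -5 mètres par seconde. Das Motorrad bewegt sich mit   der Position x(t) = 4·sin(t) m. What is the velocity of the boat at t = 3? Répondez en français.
Pour résoudre ceci, nous devons prendre 3 intégrales de notre équation du snap s(t) = 48. La primitive du snap est le jerk. En utilisant j(0) = 18, nous obtenons j(t) = 48·t + 18. En intégrant le jerk et en utilisant la condition initiale a(0) = 6, nous obtenons a(t) = 24·t^2 + 18·t + 6. En prenant ∫a(t)dt et en appliquant v(0) = -5, nous trouvons v(t) = 8·t^3 + 9·t^2 + 6·t - 5. En utilisant v(t) = 8·t^3 + 9·t^2 + 6·t - 5 et en substituant t = 3, nous trouvons v = 310.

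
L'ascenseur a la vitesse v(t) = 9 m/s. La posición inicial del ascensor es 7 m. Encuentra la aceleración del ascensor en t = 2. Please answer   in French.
Pour résoudre ceci, nous devons prendre 1 dérivée de notre équation de la vitesse v(t) = 9. La dérivée de la vitesse donne l'accélération: a(t) = 0. En utilisant a(t) = 0 et en substituant t = 2, nous trouvons a = 0.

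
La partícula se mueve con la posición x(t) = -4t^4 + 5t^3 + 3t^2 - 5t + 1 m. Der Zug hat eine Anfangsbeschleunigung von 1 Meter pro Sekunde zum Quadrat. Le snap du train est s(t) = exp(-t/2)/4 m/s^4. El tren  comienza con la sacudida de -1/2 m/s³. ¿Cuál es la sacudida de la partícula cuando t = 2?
Debemos derivar nuestra ecuación de la posición x(t) = -4·t^4 + 5·t^3 + 3·t^2 - 5·t + 1 3 veces. Derivando la posición, obtenemos la velocidad: v(t) = -16·t^3 + 15·t^2 + 6·t - 5. La derivada de la velocidad da la aceleración: a(t) = -48·t^2 + 30·t + 6. Derivando la aceleración, obtenemos la sacudida: j(t) = 30 - 96·t. Usando j(t) = 30 - 96·t y sustituyendo t = 2, encontramos j = -162.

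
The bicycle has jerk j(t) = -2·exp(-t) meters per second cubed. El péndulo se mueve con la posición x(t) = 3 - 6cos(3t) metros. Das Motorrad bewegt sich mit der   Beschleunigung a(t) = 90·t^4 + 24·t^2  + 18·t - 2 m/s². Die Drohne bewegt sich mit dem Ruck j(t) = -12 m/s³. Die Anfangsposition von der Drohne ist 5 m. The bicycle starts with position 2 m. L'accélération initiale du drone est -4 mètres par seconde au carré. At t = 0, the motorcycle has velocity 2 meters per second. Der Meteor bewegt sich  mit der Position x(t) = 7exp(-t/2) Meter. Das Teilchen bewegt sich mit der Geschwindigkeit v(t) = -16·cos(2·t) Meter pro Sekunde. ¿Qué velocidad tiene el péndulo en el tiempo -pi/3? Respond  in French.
Nous devons dériver notre équation de la position x(t) = 3 - 6·cos(3·t) 1 fois. En prenant d/dt de x(t), nous trouvons v(t) = 18·sin(3·t). De l'équation de la vitesse v(t) = 18·sin(3·t), nous substituons t = -pi/3 pour obtenir v = 0.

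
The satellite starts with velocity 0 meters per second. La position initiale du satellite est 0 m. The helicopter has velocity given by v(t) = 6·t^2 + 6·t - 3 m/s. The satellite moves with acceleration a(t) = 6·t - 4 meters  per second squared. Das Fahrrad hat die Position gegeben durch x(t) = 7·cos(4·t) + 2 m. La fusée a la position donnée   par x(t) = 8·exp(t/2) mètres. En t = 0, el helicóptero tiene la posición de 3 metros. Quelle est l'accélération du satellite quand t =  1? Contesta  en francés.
De l'équation de l'accélération a(t) = 6·t - 4, nous substituons t = 1 pour obtenir a = 2.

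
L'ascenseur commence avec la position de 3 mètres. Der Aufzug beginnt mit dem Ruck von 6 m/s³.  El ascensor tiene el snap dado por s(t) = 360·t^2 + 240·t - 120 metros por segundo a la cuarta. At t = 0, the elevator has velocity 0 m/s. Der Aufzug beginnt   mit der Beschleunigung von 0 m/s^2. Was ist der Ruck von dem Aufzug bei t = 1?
Um dies zu lösen, müssen wir 1 Stammfunktion unserer Gleichung für den Snap s(t) = 360·t^2 + 240·t - 120 finden. Die Stammfunktion von dem Snap ist der Ruck. Mit j(0) = 6 erhalten wir j(t) = 120·t^3 + 120·t^2 - 120·t + 6. Aus der Gleichung für den Ruck j(t) = 120·t^3 + 120·t^2 - 120·t + 6, setzen wir t = 1 ein und erhalten j = 126.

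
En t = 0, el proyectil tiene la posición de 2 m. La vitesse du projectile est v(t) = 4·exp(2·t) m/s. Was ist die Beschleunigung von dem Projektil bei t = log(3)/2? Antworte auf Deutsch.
Ausgehend von der Geschwindigkeit v(t) = 4·exp(2·t), nehmen wir 1 Ableitung. Die Ableitung von der Geschwindigkeit ergibt die Beschleunigung: a(t) = 8·exp(2·t). Wir haben die Beschleunigung a(t) = 8·exp(2·t). Durch Einsetzen von t = log(3)/2: a(log(3)/2) = 24.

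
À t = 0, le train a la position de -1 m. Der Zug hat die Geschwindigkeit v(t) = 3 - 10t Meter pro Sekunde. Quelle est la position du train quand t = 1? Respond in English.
We need to integrate our velocity equation v(t) = 3 - 10·t 1 time. Finding the antiderivative of v(t) and using x(0) = -1: x(t) = -5·t^2 + 3·t - 1. From the given position equation x(t) = -5·t^2 + 3·t - 1, we substitute t = 1 to get x = -3.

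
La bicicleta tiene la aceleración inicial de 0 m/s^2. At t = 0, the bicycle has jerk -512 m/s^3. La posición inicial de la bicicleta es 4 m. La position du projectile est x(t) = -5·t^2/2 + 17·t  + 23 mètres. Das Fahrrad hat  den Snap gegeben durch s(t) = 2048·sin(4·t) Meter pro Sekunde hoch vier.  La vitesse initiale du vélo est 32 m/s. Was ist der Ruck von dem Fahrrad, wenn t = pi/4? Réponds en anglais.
We need to integrate our snap equation s(t) = 2048·sin(4·t) 1 time. Finding the antiderivative of s(t) and using j(0) = -512: j(t) = -512·cos(4·t). From the given jerk equation j(t) = -512·cos(4·t), we substitute t = pi/4 to get j = 512.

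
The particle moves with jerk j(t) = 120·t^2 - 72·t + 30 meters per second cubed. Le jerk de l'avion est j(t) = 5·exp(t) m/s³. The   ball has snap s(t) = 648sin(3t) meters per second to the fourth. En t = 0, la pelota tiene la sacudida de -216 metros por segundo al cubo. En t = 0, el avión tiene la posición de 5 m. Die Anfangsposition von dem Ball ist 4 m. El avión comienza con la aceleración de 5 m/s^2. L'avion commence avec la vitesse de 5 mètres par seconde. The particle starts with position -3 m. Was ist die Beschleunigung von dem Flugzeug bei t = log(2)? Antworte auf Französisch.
Nous devons trouver l'intégrale de notre équation du jerk j(t) = 5·exp(t) 1 fois. La primitive du jerk, avec a(0) = 5, donne l'accélération: a(t) = 5·exp(t). Nous avons l'accélération a(t) = 5·exp(t). En substituant t = log(2): a(log(2)) = 10.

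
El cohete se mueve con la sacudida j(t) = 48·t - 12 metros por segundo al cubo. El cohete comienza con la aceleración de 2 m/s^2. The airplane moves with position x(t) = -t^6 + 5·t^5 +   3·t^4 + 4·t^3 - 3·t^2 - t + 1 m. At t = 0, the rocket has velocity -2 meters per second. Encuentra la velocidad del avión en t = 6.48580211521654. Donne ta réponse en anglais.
To solve this, we need to take 1 derivative of our position equation x(t) = -t^6 + 5·t^5 + 3·t^4 + 4·t^3 - 3·t^2 - t + 1. Taking d/dt of x(t), we find v(t) = -6·t^5 + 25·t^4 + 12·t^3 + 12·t^2 - 6·t - 1. We have velocity v(t) = -6·t^5 + 25·t^4 + 12·t^3 + 12·t^2 - 6·t - 1. Substituting t = 6.48580211521654: v(6.48580211521654) = -20883.6748033633.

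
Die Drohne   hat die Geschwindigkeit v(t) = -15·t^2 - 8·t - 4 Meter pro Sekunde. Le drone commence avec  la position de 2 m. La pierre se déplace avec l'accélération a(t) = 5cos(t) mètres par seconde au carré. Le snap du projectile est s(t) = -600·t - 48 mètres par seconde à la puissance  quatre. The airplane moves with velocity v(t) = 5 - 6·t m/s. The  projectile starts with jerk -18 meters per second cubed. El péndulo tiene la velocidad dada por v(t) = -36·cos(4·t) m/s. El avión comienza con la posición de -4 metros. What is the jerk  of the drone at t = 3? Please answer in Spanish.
Debemos derivar nuestra ecuación de la velocidad v(t) = -15·t^2 - 8·t - 4 2 veces. Tomando d/dt de v(t), encontramos a(t) = -30·t - 8. La derivada de la aceleración da la sacudida: j(t) = -30. De la ecuación de la sacudida j(t) = -30, sustituimos t = 3 para obtener j = -30.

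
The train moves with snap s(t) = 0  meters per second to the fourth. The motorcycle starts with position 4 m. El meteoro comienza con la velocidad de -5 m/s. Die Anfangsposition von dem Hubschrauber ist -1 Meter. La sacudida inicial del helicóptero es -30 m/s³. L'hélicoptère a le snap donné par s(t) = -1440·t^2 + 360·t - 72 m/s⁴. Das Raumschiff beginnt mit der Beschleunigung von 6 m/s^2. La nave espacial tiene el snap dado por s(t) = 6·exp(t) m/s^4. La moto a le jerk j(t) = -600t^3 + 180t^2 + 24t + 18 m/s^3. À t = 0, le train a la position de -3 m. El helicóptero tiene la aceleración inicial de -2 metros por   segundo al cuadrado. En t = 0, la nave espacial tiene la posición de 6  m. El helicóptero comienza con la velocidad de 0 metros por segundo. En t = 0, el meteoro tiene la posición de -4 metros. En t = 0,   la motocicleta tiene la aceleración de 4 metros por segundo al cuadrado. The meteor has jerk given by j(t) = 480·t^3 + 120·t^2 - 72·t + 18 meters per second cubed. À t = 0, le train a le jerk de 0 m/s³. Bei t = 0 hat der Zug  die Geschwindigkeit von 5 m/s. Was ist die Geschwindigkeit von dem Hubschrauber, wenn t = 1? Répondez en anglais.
To solve this, we need to take 3 antiderivatives of our snap equation s(t) = -1440·t^2 + 360·t - 72. Integrating snap and using the initial condition j(0) = -30, we get j(t) = -480·t^3 + 180·t^2 - 72·t - 30. Integrating jerk and using the initial condition a(0) = -2, we get a(t) = -120·t^4 + 60·t^3 - 36·t^2 - 30·t - 2. The antiderivative of acceleration is velocity. Using v(0) = 0, we get v(t) = t·(-24·t^4 + 15·t^3 - 12·t^2 - 15·t - 2). We have velocity v(t) = t·(-24·t^4 + 15·t^3 - 12·t^2 - 15·t - 2). Substituting t = 1: v(1) = -38.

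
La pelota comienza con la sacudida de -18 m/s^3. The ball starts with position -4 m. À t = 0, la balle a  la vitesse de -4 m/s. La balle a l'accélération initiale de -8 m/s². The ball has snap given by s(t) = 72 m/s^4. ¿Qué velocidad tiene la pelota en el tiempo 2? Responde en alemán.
Wir müssen die Stammfunktion unserer Gleichung für den Snap s(t) = 72 3-mal finden. Durch Integration von dem Snap und Verwendung der Anfangsbedingung j(0) = -18, erhalten wir j(t) = 72·t - 18. Das Integral von dem Ruck ist die Beschleunigung. Mit a(0) = -8 erhalten wir a(t) = 36·t^2 - 18·t - 8. Durch Integration von der Beschleunigung und Verwendung der Anfangsbedingung v(0) = -4, erhalten wir v(t) = 12·t^3 - 9·t^2 - 8·t - 4. Wir haben die Geschwindigkeit v(t) = 12·t^3 - 9·t^2 - 8·t - 4. Durch Einsetzen von t = 2: v(2) = 40.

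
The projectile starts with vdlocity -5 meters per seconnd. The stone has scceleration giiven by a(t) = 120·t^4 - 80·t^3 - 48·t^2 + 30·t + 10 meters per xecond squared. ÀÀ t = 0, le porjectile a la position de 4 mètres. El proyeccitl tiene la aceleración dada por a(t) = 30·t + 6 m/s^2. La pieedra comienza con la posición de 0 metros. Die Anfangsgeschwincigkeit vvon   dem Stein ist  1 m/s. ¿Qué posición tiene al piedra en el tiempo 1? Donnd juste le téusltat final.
En t = 1, x = 7.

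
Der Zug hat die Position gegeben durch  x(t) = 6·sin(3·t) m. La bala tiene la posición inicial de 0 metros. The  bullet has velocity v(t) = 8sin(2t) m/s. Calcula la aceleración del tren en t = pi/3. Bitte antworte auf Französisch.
Nous devons dériver notre équation de la position x(t) = 6·sin(3·t) 2 fois. En dérivant la position, nous obtenons la vitesse: v(t) = 18·cos(3·t). La dérivée de la vitesse donne l'accélération: a(t) = -54·sin(3·t). En utilisant a(t) = -54·sin(3·t) et en substituant t = pi/3, nous trouvons a = 0.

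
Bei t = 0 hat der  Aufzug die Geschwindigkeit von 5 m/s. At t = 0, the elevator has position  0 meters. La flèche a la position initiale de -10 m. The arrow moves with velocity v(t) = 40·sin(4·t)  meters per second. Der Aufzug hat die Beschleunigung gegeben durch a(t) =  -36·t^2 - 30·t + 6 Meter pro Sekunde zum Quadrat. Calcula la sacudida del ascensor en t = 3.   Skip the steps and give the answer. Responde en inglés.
The answer is -246.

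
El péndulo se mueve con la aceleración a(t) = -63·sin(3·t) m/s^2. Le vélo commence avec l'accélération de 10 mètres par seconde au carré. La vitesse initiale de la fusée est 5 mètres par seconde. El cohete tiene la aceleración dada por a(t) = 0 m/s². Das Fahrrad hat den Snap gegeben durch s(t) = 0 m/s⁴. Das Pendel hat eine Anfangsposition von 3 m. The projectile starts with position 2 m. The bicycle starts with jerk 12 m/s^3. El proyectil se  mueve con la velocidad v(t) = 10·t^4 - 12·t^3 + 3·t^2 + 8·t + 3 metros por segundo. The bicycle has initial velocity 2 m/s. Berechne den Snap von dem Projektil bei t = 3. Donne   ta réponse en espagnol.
Partiendo de la velocidad v(t) = 10·t^4 - 12·t^3 + 3·t^2 + 8·t + 3, tomamos 3 derivadas. Tomando d/dt de v(t), encontramos a(t) = 40·t^3 - 36·t^2 + 6·t + 8. Derivando la aceleración, obtenemos la sacudida: j(t) = 120·t^2 - 72·t + 6. La derivada de la sacudida da el snap: s(t) = 240·t - 72. Tenemos el snap s(t) = 240·t - 72. Sustituyendo t = 3: s(3) = 648.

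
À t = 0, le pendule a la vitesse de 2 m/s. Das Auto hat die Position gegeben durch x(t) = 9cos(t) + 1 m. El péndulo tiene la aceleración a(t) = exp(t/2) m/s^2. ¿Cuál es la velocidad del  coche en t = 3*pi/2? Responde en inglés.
Starting from position x(t) = 9·cos(t) + 1, we take 1 derivative. Taking d/dt of x(t), we find v(t) = -9·sin(t). We have velocity v(t) = -9·sin(t). Substituting t = 3*pi/2: v(3*pi/2) = 9.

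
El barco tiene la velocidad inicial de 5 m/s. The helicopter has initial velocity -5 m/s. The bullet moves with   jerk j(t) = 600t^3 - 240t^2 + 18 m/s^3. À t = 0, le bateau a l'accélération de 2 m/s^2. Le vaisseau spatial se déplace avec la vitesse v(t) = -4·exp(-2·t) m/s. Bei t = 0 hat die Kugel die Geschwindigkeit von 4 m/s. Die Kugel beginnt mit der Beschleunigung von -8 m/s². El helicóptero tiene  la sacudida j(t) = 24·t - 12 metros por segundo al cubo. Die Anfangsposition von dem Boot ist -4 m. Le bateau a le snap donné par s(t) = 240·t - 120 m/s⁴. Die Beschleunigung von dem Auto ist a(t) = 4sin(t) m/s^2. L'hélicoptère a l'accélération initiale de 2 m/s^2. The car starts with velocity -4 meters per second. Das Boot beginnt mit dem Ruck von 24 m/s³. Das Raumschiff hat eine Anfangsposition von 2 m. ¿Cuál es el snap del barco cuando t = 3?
De la ecuación del snap s(t) = 240·t - 120, sustituimos t = 3 para obtener s = 600.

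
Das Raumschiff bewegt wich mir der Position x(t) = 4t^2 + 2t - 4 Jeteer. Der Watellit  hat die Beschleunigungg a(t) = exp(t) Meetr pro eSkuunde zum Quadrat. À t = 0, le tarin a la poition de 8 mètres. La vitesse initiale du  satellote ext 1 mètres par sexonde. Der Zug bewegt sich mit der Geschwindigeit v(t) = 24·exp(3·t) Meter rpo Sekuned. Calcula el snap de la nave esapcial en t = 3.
Partiendo de la posición x(t) = 4·t^2 + 2·t - 4, tomamos 4 derivadas. La derivada de la posición da la velocidad: v(t) = 8·t + 2. Tomando d/dt de v(t), encontramos a(t) = 8. Tomando d/dt de a(t), encontramos j(t) = 0. Derivando la sacudida, obtenemos el snap: s(t) = 0. Usando s(t) = 0 y sustituyendo t = 3, encontramos s = 0.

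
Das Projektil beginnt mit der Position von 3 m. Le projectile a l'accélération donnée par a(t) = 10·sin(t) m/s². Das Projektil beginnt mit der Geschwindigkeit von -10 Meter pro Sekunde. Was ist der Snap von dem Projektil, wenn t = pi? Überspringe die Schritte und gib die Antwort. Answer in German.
Die Antwort ist 0.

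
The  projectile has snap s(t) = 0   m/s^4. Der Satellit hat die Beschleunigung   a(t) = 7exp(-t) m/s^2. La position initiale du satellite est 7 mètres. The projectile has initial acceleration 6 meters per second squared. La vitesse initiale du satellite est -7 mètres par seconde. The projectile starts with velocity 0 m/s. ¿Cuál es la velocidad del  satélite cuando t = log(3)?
Para resolver esto, necesitamos tomar 1 integral de nuestra ecuación de la aceleración a(t) = 7·exp(-t). La integral de la aceleración es la velocidad. Usando v(0) = -7, obtenemos v(t) = -7·exp(-t). Tenemos la velocidad v(t) = -7·exp(-t). Sustituyendo t = log(3): v(log(3)) = -7/3.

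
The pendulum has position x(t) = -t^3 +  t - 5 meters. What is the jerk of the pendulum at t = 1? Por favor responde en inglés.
We must differentiate our position equation x(t) = -t^3 + t - 5 3 times. The derivative of position gives velocity: v(t) = 1 - 3·t^2. Differentiating velocity, we get acceleration: a(t) = -6·t. Differentiating acceleration, we get jerk: j(t) = -6. We have jerk j(t) = -6. Substituting t = 1: j(1) = -6.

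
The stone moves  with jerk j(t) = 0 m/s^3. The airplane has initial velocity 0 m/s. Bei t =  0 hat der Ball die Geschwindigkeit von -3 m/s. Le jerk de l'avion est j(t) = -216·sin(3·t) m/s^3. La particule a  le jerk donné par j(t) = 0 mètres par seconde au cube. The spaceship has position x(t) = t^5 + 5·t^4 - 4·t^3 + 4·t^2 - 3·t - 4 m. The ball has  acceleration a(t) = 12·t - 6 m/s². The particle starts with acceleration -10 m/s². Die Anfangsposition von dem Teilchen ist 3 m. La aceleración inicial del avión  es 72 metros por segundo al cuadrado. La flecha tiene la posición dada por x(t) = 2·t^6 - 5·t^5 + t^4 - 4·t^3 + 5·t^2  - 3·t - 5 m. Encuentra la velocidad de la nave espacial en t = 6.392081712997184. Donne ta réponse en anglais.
We must differentiate our position equation x(t) = t^5 + 5·t^4 - 4·t^3 + 4·t^2 - 3·t - 4 1 time. Taking d/dt of x(t), we find v(t) = 5·t^4 + 20·t^3 - 12·t^2 + 8·t - 3. Using v(t) = 5·t^4 + 20·t^3 - 12·t^2 + 8·t - 3 and substituting t = 6.392081712997184, we find v = 13128.4465874201.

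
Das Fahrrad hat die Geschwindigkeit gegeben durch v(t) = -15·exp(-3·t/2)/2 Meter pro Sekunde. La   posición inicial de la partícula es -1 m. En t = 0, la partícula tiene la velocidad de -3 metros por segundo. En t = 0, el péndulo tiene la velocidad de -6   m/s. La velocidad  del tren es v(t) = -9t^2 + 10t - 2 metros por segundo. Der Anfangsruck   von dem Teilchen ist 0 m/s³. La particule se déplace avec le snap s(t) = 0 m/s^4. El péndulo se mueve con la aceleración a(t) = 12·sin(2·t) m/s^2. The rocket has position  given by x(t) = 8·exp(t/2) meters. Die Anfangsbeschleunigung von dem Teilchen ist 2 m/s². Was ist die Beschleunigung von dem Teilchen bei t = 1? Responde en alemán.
Ausgehend von dem Snap s(t) = 0, nehmen wir 2 Integrale. Mit ∫s(t)dt und Anwendung von j(0) = 0, finden wir j(t) = 0. Die Stammfunktion von dem Ruck, mit a(0) = 2, ergibt die Beschleunigung: a(t) = 2. Aus der Gleichung für die Beschleunigung a(t) = 2, setzen wir t = 1 ein und erhalten a = 2.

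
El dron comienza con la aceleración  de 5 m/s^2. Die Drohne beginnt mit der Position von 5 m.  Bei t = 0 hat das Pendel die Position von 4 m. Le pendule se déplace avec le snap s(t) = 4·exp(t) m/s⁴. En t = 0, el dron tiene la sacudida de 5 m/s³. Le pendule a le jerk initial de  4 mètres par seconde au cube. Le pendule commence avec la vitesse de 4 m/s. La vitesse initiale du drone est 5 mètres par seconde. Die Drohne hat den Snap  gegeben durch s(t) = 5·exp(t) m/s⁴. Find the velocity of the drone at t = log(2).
Starting from snap s(t) = 5·exp(t), we take 3 antiderivatives. The integral of snap, with j(0) = 5, gives jerk: j(t) = 5·exp(t). Taking ∫j(t)dt and applying a(0) = 5, we find a(t) = 5·exp(t). Finding the antiderivative of a(t) and using v(0) = 5: v(t) = 5·exp(t). Using v(t) = 5·exp(t) and substituting t = log(2), we find v = 10.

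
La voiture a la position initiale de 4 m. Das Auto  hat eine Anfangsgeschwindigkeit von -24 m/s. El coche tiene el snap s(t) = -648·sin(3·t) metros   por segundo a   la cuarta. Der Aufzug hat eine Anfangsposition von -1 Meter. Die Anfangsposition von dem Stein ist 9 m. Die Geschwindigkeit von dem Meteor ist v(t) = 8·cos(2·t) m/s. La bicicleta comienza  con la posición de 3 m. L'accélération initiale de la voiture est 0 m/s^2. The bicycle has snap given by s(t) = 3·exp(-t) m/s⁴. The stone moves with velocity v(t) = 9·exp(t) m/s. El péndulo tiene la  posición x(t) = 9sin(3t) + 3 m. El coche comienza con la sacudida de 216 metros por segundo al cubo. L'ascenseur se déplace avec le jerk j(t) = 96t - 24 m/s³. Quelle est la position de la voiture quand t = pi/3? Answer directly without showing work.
x(pi/3) = 4.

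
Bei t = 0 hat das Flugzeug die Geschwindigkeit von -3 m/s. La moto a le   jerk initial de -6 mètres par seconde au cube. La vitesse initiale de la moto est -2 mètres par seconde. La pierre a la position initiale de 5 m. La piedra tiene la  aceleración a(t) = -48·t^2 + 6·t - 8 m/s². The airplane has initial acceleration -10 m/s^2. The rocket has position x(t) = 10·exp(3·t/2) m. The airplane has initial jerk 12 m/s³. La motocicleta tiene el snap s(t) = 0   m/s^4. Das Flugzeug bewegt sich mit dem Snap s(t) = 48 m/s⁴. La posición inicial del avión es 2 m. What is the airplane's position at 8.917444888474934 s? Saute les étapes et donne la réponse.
x(8.917444888474934) = 13643.0113568838.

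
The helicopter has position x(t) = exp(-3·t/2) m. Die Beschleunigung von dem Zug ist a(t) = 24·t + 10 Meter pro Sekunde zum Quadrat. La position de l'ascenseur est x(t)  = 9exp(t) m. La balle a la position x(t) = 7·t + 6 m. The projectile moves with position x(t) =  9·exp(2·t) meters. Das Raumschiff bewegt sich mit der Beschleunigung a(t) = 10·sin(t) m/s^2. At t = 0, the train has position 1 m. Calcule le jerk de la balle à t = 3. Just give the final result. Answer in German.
Die Antwort ist 0.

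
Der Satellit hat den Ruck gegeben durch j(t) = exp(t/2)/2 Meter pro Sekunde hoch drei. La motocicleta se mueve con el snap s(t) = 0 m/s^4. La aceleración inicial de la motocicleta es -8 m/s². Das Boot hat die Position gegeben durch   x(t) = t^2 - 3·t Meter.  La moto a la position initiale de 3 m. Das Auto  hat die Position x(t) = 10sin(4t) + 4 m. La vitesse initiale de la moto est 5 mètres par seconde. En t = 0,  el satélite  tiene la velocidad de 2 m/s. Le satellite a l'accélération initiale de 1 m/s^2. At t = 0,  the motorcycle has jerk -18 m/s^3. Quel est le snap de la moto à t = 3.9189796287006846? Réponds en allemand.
Mit s(t) = 0 und Einsetzen von t = 3.9189796287006846, finden wir s = 0.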